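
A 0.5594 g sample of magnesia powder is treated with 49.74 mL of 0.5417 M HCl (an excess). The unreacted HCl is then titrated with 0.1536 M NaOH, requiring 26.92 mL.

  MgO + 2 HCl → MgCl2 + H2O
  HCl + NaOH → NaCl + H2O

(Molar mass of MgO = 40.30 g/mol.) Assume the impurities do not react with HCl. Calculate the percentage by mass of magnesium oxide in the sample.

n(HCl) added = 0.04974 × 0.5417 = 0.02694 mol
n(NaOH) used in back-titration = 0.02692 × 0.1536 = 4.135 × 10^-3 mol
n(HCl) left over = 4.135 × 10^-3 mol (1:1 ratio)
n(HCl) consumed by analyte = 0.02694 − 4.135 × 10^-3 = 0.02281 mol
From the 1:2 ratio, n(MgO) = 1/2 × 0.02281 = 0.01140 mol
mass of MgO = 0.01140 × 40.30 = 0.4596 g
% MgO = 0.4596 / 0.5594 × 100 = 82.16 %

82.16 %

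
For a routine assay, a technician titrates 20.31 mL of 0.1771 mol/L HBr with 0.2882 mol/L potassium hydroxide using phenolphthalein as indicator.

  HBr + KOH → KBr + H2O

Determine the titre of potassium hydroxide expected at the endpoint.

12.48 mL

n(HBr) = 0.02031 L × 0.1771 mol/L = 3.597 × 10^-3 mol
n(KOH) = 3.597 × 10^-3 mol (1:1 stoichiometry)
V(KOH) = 3.597 × 10^-3 mol / 0.2882 mol/L = 0.01248 L = 12.48 mL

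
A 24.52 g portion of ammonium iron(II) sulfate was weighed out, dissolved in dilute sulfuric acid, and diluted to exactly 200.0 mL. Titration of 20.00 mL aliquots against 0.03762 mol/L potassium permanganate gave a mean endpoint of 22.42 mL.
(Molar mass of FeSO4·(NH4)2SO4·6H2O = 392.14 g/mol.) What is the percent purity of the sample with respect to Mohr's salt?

67.44 %

MnO4^- + 5 Fe^2+ + 8 H^+ → Mn^2+ + 5 Fe^3+ + 4 H2O
n(KMnO4) per titration = 0.02242 × 0.03762 = 8.434 × 10^-4 mol
From the 5:1 ratio, n(FeSO4·(NH4)2SO4·6H2O) in each aliquot = 5/1 × 8.434 × 10^-4 = 4.217 × 10^-3 mol
n(FeSO4·(NH4)2SO4·6H2O) in the whole flask = 4.217 × 10^-3 × 200.0/20.00 = 0.04217 mol
mass of FeSO4·(NH4)2SO4·6H2O = 0.04217 × 392.14 = 16.54 g
% FeSO4·(NH4)2SO4·6H2O = 16.54 / 24.52 × 100 = 67.44 %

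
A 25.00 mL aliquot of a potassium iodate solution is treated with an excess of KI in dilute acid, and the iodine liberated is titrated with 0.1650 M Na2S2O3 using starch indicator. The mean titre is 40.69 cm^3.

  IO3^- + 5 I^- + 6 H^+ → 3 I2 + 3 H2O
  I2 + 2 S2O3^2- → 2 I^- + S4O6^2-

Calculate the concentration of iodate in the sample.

n(S2O3^2-) = 0.04069 × 0.1650 = 6.714 × 10^-3 mol
n(I2) = n(S2O3^2-)/2 = 3.357 × 10^-3 mol
From the 1:3 ratio, n(IO3^-) in the aliquot = 1/3 × 3.357 × 10^-3 = 1.119 × 10^-3 mol
[IO3^-] = 1.119 × 10^-3 / 0.02500 = 0.04476 mol/L

0.04476 M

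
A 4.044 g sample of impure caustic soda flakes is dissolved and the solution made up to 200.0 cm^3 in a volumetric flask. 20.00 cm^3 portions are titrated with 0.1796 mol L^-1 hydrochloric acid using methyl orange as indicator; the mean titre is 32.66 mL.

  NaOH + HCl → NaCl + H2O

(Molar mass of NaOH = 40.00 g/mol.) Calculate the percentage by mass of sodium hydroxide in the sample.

n(HCl) per titration = 0.03266 × 0.1796 = 5.866 × 10^-3 mol
n(NaOH) in each aliquot = 5.866 × 10^-3 mol (1:1 ratio)
n(NaOH) in the whole flask = 5.866 × 10^-3 × 200.0/20.00 = 0.05866 mol
mass of NaOH = 0.05866 × 40.00 = 2.346 g
% NaOH = 2.346 / 4.044 × 100 = 58.02 %

58.02 %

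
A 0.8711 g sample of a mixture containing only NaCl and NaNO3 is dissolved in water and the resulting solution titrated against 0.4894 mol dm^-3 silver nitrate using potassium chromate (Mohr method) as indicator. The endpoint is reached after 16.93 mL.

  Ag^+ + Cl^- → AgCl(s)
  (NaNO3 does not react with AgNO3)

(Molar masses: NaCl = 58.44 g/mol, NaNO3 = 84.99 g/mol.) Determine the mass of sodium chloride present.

0.4842 g

n(AgNO3) = 0.01693 × 0.4894 = 8.286 × 10^-3 mol
Let x = n(NaCl), y = n(NaNO3).
Titrant: 1x = 8.286 × 10^-3;  mass: 58.44x + 84.99y = 0.8711
Solving, x = 8.286 × 10^-3 mol, y = 4.552 × 10^-3 mol
mass of NaCl = 8.286 × 10^-3 × 58.44 = 0.4842 g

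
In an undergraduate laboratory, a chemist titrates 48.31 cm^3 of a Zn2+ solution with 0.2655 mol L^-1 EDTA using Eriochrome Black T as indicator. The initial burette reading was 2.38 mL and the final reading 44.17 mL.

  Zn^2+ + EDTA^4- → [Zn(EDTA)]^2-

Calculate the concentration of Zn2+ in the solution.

n(EDTA) = 0.04179 L × 0.2655 mol/L = 0.01110 mol
n(Zn2+) = 0.01110 mol (1:1 mole ratio)
[Zn2+] = 0.01110 mol / 0.04831 L = 0.2297 mol/L

0.2297 mol/L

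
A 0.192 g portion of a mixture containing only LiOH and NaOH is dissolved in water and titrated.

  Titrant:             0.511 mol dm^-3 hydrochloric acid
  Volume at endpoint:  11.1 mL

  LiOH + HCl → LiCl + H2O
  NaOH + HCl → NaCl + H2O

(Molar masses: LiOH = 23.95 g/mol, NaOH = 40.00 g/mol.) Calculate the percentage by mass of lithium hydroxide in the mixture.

27.1 %

n(HCl) = 0.0111 × 0.511 = 5.67 × 10^-3 mol
Let x = n(LiOH), y = n(NaOH).
Titrant: 1x + 1y = 5.67 × 10^-3;  mass: 23.95x + 40.00y = 0.192
Solving, x = 2.17 × 10^-3 mol, y = 3.50 × 10^-3 mol
mass of LiOH = 2.17 × 10^-3 × 23.95 = 0.0521 g
% LiOH = 0.0521 / 0.192 × 100 = 27.1 %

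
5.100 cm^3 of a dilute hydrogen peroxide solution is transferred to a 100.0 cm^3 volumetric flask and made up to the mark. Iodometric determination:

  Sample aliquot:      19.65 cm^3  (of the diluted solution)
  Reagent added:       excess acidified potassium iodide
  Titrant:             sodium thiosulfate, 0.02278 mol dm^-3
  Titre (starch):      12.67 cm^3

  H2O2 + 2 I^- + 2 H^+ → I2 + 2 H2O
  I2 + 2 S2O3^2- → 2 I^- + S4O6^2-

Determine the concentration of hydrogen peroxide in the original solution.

0.1440 mol/L

n(S2O3^2-) = 0.01267 × 0.02278 = 2.886 × 10^-4 mol
n(I2) = n(S2O3^2-)/2 = 1.443 × 10^-4 mol
n(H2O2) in the aliquot = 1.443 × 10^-4 mol (1:1 ratio)
[H2O2]_dilute = 1.443 × 10^-4 / 0.01965 = 0.007344 mol/L
[H2O2]_original = 0.007344 × 100.0/5.100 = 0.1440 mol/L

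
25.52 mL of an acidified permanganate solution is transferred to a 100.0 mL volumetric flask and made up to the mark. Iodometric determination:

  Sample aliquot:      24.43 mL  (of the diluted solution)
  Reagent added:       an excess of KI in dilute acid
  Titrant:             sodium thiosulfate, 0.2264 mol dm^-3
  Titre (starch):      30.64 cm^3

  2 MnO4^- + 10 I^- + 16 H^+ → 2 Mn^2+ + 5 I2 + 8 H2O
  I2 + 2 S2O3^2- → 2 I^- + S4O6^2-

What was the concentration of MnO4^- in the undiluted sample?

0.2225 mol/L

n(S2O3^2-) = 0.03064 × 0.2264 = 6.937 × 10^-3 mol
n(I2) = n(S2O3^2-)/2 = 3.468 × 10^-3 mol
From the 2:5 ratio, n(MnO4^-) in the aliquot = 2/5 × 3.468 × 10^-3 = 1.387 × 10^-3 mol
[MnO4^-]_dilute = 1.387 × 10^-3 / 0.02443 = 0.05679 mol/L
[MnO4^-]_original = 0.05679 × 100.0/25.52 = 0.2225 mol/L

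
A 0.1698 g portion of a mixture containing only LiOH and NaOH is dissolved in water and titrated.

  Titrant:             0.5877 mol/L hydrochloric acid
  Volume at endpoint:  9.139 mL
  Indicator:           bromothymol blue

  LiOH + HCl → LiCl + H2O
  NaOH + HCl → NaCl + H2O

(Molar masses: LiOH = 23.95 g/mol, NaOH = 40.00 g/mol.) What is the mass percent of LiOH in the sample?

39.58 %

n(HCl) = 0.009139 × 0.5877 = 5.371 × 10^-3 mol
Let x = n(LiOH), y = n(NaOH).
Titrant: 1x + 1y = 5.371 × 10^-3;  mass: 23.95x + 40.00y = 0.1698
Solving, x = 2.806 × 10^-3 mol, y = 2.565 × 10^-3 mol
mass of LiOH = 2.806 × 10^-3 × 23.95 = 0.06721 g
% LiOH = 0.06721 / 0.1698 × 100 = 39.58 %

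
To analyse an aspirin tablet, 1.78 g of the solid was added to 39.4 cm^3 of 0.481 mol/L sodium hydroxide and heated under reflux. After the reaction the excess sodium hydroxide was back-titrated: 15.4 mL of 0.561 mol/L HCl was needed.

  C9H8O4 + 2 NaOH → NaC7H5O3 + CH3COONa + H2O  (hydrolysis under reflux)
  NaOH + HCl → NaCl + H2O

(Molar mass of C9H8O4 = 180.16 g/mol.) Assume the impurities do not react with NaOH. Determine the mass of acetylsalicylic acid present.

n(NaOH) added = 0.0394 × 0.481 = 0.0190 mol
n(HCl) used in back-titration = 0.0154 × 0.561 = 8.64 × 10^-3 mol
n(NaOH) left over = 8.64 × 10^-3 mol (1:1 ratio)
n(NaOH) consumed by analyte = 0.0190 − 8.64 × 10^-3 = 0.0103 mol
From the 1:2 ratio, n(C9H8O4) = 1/2 × 0.0103 = 5.16 × 10^-3 mol
mass of C9H8O4 = 5.16 × 10^-3 × 180.16 = 0.929 g

0.929 g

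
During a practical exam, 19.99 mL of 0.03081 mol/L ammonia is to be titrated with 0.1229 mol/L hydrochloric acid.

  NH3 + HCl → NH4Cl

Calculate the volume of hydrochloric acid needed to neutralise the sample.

n(NH3) = 0.01999 L × 0.03081 mol/L = 6.159 × 10^-4 mol
n(HCl) = 6.159 × 10^-4 mol (1:1 stoichiometry)
V(HCl) = 6.159 × 10^-4 mol / 0.1229 mol/L = 0.005011 L = 5.011 mL

5.011 mL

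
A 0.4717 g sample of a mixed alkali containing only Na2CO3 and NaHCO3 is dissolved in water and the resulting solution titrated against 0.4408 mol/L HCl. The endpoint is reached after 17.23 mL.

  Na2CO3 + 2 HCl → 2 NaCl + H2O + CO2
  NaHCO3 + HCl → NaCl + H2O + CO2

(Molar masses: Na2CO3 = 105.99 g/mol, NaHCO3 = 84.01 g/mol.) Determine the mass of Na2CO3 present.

n(HCl) = 0.01723 × 0.4408 = 7.595 × 10^-3 mol
Let x = n(Na2CO3), y = n(NaHCO3).
Titrant: 2x + 1y = 7.595 × 10^-3;  mass: 105.99x + 84.01y = 0.4717
Solving, x = 2.682 × 10^-3 mol, y = 2.231 × 10^-3 mol
mass of Na2CO3 = 2.682 × 10^-3 × 105.99 = 0.2842 g

0.2842 g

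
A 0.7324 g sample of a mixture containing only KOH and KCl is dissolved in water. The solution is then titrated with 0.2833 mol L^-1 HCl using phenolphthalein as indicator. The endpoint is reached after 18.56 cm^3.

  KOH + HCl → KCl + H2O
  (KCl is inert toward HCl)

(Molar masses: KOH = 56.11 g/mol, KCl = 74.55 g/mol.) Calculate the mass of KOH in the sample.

0.2950 g

n(HCl) = 0.01856 × 0.2833 = 5.258 × 10^-3 mol
Let x = n(KOH), y = n(KCl).
Titrant: 1x = 5.258 × 10^-3;  mass: 56.11x + 74.55y = 0.7324
Solving, x = 5.258 × 10^-3 mol, y = 5.867 × 10^-3 mol
mass of KOH = 5.258 × 10^-3 × 56.11 = 0.2950 g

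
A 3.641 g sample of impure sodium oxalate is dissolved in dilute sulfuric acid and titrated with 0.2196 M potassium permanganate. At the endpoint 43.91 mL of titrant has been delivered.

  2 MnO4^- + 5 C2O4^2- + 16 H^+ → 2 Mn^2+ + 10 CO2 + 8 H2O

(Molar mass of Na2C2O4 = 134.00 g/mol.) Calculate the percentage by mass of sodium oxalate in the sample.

88.72 %

n(KMnO4) = 0.04391 L × 0.2196 mol/L = 9.643 × 10^-3 mol
From the 5:2 ratio, n(Na2C2O4) = 5/2 × 9.643 × 10^-3 = 0.02411 mol
mass of Na2C2O4 = 0.02411 × 134.00 g/mol = 3.230 g
% Na2C2O4 = 3.230 / 3.641 × 100 = 88.72 %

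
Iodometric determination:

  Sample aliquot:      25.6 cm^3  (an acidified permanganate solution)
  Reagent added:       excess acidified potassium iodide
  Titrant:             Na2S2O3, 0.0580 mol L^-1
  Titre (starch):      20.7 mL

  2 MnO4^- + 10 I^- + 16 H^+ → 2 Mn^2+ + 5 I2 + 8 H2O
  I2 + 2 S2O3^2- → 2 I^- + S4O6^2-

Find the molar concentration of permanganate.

n(S2O3^2-) = 0.0207 × 0.0580 = 1.20 × 10^-3 mol
n(I2) = n(S2O3^2-)/2 = 6.00 × 10^-4 mol
From the 2:5 ratio, n(MnO4^-) in the aliquot = 2/5 × 6.00 × 10^-4 = 2.40 × 10^-4 mol
[MnO4^-] = 2.40 × 10^-4 / 0.0256 = 0.00938 mol/L

0.00938 mol/L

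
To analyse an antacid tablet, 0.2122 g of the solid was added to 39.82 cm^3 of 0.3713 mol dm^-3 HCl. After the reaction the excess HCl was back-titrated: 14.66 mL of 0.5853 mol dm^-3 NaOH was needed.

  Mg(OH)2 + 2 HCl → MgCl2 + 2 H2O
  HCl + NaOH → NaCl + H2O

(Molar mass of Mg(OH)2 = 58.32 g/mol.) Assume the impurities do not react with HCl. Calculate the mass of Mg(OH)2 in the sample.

0.1809 g

n(HCl) added = 0.03982 × 0.3713 = 0.01479 mol
n(NaOH) used in back-titration = 0.01466 × 0.5853 = 8.580 × 10^-3 mol
n(HCl) left over = 8.580 × 10^-3 mol (1:1 ratio)
n(HCl) consumed by analyte = 0.01479 − 8.580 × 10^-3 = 6.205 × 10^-3 mol
From the 1:2 ratio, n(Mg(OH)2) = 1/2 × 6.205 × 10^-3 = 3.102 × 10^-3 mol
mass of Mg(OH)2 = 3.102 × 10^-3 × 58.32 = 0.1809 g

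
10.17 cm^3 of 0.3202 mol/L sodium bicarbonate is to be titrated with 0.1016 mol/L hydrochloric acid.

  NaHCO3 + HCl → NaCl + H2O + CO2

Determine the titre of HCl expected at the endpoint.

n(NaHCO3) = 0.01017 L × 0.3202 mol/L = 3.256 × 10^-3 mol
n(HCl) = 3.256 × 10^-3 mol (1:1 stoichiometry)
V(HCl) = 3.256 × 10^-3 mol / 0.1016 mol/L = 0.03205 L = 32.05 mL

32.05 mL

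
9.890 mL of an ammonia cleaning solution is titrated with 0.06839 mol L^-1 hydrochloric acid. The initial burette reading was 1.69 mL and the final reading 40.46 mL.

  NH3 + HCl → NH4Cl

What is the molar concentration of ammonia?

n(HCl) = 0.03877 L × 0.06839 mol/L = 2.651 × 10^-3 mol
n(NH3) = 2.651 × 10^-3 mol (1:1 mole ratio)
[NH3] = 2.651 × 10^-3 mol / 0.009890 L = 0.2681 mol/L

0.2681 mol/L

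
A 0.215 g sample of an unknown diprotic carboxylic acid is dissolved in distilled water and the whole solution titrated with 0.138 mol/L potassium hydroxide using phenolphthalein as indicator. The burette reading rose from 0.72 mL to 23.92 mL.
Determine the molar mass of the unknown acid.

n(KOH) = 0.0232 L × 0.138 mol/L = 3.20 × 10^-3 mol
From the 1:2 ratio, n(H2A) = 1/2 × 3.20 × 10^-3 = 1.60 × 10^-3 mol
M = m / n = 0.215 g / 1.60 × 10^-3 mol = 134 g/mol

134 g/mol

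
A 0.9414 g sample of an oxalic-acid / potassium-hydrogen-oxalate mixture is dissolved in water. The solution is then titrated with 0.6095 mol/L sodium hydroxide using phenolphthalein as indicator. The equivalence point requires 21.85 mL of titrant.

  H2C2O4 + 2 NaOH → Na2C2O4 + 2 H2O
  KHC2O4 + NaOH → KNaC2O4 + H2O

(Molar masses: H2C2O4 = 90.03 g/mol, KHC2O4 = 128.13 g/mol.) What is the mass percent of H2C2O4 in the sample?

44.01 %

n(NaOH) = 0.02185 × 0.6095 = 0.01332 mol
Let x = n(H2C2O4), y = n(KHC2O4).
Titrant: 2x + 1y = 0.01332;  mass: 90.03x + 128.13y = 0.9414
Solving, x = 4.602 × 10^-3 mol, y = 4.114 × 10^-3 mol
mass of H2C2O4 = 4.602 × 10^-3 × 90.03 = 0.4143 g
% H2C2O4 = 0.4143 / 0.9414 × 100 = 44.01 %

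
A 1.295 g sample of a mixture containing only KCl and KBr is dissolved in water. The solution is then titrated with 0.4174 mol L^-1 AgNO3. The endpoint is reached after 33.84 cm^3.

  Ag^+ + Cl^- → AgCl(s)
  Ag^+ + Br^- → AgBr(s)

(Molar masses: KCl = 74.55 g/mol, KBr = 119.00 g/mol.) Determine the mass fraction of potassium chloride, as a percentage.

n(AgNO3) = 0.03384 × 0.4174 = 0.01412 mol
Let x = n(KCl), y = n(KBr).
Titrant: 1x + 1y = 0.01412;  mass: 74.55x + 119.00y = 1.295
Solving, x = 8.681 × 10^-3 mol, y = 5.444 × 10^-3 mol
mass of KCl = 8.681 × 10^-3 × 74.55 = 0.6471 g
% KCl = 0.6471 / 1.295 × 100 = 49.97 %

49.97 %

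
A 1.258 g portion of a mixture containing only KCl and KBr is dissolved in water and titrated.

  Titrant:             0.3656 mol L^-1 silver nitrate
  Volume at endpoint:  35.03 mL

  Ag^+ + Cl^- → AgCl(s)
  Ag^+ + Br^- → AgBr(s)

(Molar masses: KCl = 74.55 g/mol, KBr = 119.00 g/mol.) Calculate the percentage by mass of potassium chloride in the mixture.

35.47 %

n(AgNO3) = 0.03503 × 0.3656 = 0.01281 mol
Let x = n(KCl), y = n(KBr).
Titrant: 1x + 1y = 0.01281;  mass: 74.55x + 119.00y = 1.258
Solving, x = 5.985 × 10^-3 mol, y = 6.822 × 10^-3 mol
mass of KCl = 5.985 × 10^-3 × 74.55 = 0.4462 g
% KCl = 0.4462 / 1.258 × 100 = 35.47 %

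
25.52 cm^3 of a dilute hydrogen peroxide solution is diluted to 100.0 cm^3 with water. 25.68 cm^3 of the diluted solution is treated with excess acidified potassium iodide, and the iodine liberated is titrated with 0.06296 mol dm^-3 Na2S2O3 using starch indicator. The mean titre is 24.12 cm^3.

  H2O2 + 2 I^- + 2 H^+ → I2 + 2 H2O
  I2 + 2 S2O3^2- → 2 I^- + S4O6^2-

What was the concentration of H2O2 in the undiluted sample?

n(S2O3^2-) = 0.02412 × 0.06296 = 1.519 × 10^-3 mol
n(I2) = n(S2O3^2-)/2 = 7.593 × 10^-4 mol
n(H2O2) in the aliquot = 7.593 × 10^-4 mol (1:1 ratio)
[H2O2]_dilute = 7.593 × 10^-4 / 0.02568 = 0.02957 mol/L
[H2O2]_original = 0.02957 × 100.0/25.52 = 0.1159 mol/L

0.1159 mol/L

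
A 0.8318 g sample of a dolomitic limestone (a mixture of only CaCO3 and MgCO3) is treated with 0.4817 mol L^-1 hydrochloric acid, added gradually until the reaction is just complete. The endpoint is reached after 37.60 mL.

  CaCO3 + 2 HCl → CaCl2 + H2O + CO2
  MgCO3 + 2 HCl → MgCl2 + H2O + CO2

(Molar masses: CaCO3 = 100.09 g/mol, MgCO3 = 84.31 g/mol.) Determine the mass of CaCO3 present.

n(HCl) = 0.03760 × 0.4817 = 0.01811 mol
Let x = n(CaCO3), y = n(MgCO3).
Titrant: 2x + 2y = 0.01811;  mass: 100.09x + 84.31y = 0.8318
Solving, x = 4.328 × 10^-3 mol, y = 4.728 × 10^-3 mol
mass of CaCO3 = 4.328 × 10^-3 × 100.09 = 0.4332 g

0.4332 g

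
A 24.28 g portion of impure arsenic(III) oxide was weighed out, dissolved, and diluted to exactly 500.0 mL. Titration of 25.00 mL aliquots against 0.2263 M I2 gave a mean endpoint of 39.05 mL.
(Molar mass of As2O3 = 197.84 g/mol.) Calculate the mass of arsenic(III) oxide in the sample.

As2O3 + 2 I2 + 2 H2O → As2O5 + 4 HI
n(I2) per titration = 0.03905 × 0.2263 = 8.837 × 10^-3 mol
From the 1:2 ratio, n(As2O3) in each aliquot = 1/2 × 8.837 × 10^-3 = 4.419 × 10^-3 mol
n(As2O3) in the whole flask = 4.419 × 10^-3 × 500.0/25.00 = 0.08837 mol
mass of As2O3 = 0.08837 × 197.84 = 17.48 g

17.48 g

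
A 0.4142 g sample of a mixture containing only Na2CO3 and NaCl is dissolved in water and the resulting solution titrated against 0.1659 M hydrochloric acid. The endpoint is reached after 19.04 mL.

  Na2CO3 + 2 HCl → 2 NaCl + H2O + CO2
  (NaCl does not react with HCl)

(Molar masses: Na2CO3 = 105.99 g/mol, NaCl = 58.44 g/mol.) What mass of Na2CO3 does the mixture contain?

n(HCl) = 0.01904 × 0.1659 = 3.159 × 10^-3 mol
Let x = n(Na2CO3), y = n(NaCl).
Titrant: 2x = 3.159 × 10^-3;  mass: 105.99x + 58.44y = 0.4142
Solving, x = 1.579 × 10^-3 mol, y = 4.223 × 10^-3 mol
mass of Na2CO3 = 1.579 × 10^-3 × 105.99 = 0.1674 g

0.1674 g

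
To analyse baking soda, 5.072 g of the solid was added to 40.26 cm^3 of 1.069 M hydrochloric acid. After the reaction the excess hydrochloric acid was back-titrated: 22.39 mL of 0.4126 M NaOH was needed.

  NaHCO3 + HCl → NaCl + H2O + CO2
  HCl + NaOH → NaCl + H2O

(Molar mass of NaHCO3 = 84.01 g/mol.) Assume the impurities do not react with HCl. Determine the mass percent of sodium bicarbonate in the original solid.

55.98 %

n(HCl) added = 0.04026 × 1.069 = 0.04304 mol
n(NaOH) used in back-titration = 0.02239 × 0.4126 = 9.238 × 10^-3 mol
n(HCl) left over = 9.238 × 10^-3 mol (1:1 ratio)
n(HCl) consumed by analyte = 0.04304 − 9.238 × 10^-3 = 0.03380 mol
n(NaHCO3) = 0.03380 mol (1:1 ratio)
mass of NaHCO3 = 0.03380 × 84.01 = 2.840 g
% NaHCO3 = 2.840 / 5.072 × 100 = 55.98 %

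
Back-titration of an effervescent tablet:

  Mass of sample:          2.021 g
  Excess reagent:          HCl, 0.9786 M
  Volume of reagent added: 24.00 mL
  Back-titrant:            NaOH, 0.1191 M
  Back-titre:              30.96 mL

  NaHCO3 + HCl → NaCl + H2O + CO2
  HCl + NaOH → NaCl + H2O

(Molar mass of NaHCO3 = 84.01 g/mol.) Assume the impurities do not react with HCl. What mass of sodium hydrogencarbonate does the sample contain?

1.663 g

n(HCl) added = 0.02400 × 0.9786 = 0.02349 mol
n(NaOH) used in back-titration = 0.03096 × 0.1191 = 3.687 × 10^-3 mol
n(HCl) left over = 3.687 × 10^-3 mol (1:1 ratio)
n(HCl) consumed by analyte = 0.02349 − 3.687 × 10^-3 = 0.01980 mol
n(NaHCO3) = 0.01980 mol (1:1 ratio)
mass of NaHCO3 = 0.01980 × 84.01 = 1.663 g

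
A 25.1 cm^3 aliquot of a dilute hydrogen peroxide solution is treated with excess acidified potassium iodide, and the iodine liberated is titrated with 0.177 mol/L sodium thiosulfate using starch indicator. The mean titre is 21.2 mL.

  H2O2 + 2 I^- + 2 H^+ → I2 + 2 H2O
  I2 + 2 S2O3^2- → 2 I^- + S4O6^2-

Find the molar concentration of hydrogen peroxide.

0.0747 mol/L

n(S2O3^2-) = 0.0212 × 0.177 = 3.75 × 10^-3 mol
n(I2) = n(S2O3^2-)/2 = 1.88 × 10^-3 mol
n(H2O2) in the aliquot = 1.88 × 10^-3 mol (1:1 ratio)
[H2O2] = 1.88 × 10^-3 / 0.0251 = 0.0747 mol/L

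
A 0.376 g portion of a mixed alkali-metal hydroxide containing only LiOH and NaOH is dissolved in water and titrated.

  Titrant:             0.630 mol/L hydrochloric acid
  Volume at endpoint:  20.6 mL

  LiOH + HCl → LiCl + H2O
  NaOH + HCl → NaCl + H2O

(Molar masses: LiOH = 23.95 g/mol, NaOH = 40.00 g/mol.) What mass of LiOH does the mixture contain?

0.214 g

n(HCl) = 0.0206 × 0.630 = 0.0130 mol
Let x = n(LiOH), y = n(NaOH).
Titrant: 1x + 1y = 0.0130;  mass: 23.95x + 40.00y = 0.376
Solving, x = 8.92 × 10^-3 mol, y = 4.06 × 10^-3 mol
mass of LiOH = 8.92 × 10^-3 × 23.95 = 0.214 g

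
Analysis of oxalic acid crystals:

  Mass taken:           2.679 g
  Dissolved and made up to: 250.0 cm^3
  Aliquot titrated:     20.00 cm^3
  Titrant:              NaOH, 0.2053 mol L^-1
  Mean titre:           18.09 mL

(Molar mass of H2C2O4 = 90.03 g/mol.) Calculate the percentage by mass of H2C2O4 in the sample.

H2C2O4 + 2 NaOH → Na2C2O4 + 2 H2O
n(NaOH) per titration = 0.01809 × 0.2053 = 3.714 × 10^-3 mol
From the 1:2 ratio, n(H2C2O4) in each aliquot = 1/2 × 3.714 × 10^-3 = 1.857 × 10^-3 mol
n(H2C2O4) in the whole flask = 1.857 × 10^-3 × 250.0/20.00 = 0.02321 mol
mass of H2C2O4 = 0.02321 × 90.03 = 2.090 g
% H2C2O4 = 2.090 / 2.679 × 100 = 78.00 %

78.00 %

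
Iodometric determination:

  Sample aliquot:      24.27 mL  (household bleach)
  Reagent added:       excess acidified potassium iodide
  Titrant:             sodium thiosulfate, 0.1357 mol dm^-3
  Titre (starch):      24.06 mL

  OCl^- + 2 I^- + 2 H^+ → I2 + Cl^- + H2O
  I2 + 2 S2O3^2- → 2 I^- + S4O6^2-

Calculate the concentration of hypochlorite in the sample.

0.06726 mol/L

n(S2O3^2-) = 0.02406 × 0.1357 = 3.265 × 10^-3 mol
n(I2) = n(S2O3^2-)/2 = 1.632 × 10^-3 mol
n(OCl^-) in the aliquot = 1.632 × 10^-3 mol (1:1 ratio)
[OCl^-] = 1.632 × 10^-3 / 0.02427 = 0.06726 mol/L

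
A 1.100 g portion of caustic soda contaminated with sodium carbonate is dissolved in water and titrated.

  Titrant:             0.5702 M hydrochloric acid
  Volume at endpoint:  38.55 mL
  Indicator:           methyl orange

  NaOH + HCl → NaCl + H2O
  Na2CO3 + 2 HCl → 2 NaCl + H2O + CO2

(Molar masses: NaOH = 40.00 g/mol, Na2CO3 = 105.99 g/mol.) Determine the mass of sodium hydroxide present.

0.1998 g

n(HCl) = 0.03855 × 0.5702 = 0.02198 mol
Let x = n(NaOH), y = n(Na2CO3).
Titrant: 1x + 2y = 0.02198;  mass: 40.00x + 105.99y = 1.100
Solving, x = 4.994 × 10^-3 mol, y = 8.494 × 10^-3 mol
mass of NaOH = 4.994 × 10^-3 × 40.00 = 0.1998 g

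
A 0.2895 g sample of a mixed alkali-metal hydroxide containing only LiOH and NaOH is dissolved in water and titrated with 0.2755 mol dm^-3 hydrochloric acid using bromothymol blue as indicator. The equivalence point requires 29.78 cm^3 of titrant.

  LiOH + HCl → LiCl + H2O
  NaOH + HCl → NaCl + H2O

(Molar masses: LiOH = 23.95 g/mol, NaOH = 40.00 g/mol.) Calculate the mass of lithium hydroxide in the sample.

0.05771 g

n(HCl) = 0.02978 × 0.2755 = 8.204 × 10^-3 mol
Let x = n(LiOH), y = n(NaOH).
Titrant: 1x + 1y = 8.204 × 10^-3;  mass: 23.95x + 40.00y = 0.2895
Solving, x = 2.410 × 10^-3 mol, y = 5.795 × 10^-3 mol
mass of LiOH = 2.410 × 10^-3 × 23.95 = 0.05771 g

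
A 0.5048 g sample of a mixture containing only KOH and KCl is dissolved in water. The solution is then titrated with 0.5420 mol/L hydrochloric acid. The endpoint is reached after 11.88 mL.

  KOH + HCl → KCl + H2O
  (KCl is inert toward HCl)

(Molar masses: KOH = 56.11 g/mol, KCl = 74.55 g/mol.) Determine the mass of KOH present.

0.3613 g

n(HCl) = 0.01188 × 0.5420 = 6.439 × 10^-3 mol
Let x = n(KOH), y = n(KCl).
Titrant: 1x = 6.439 × 10^-3;  mass: 56.11x + 74.55y = 0.5048
Solving, x = 6.439 × 10^-3 mol, y = 1.925 × 10^-3 mol
mass of KOH = 6.439 × 10^-3 × 56.11 = 0.3613 g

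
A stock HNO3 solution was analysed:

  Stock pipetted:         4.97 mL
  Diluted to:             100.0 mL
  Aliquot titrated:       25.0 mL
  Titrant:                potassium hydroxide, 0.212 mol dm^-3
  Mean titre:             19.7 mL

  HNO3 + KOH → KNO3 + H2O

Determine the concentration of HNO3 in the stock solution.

n(KOH) = 0.0197 × 0.212 = 4.18 × 10^-3 mol
n(HNO3) in the aliquot = 4.18 × 10^-3 mol (1:1 ratio)
[HNO3]_dilute = 4.18 × 10^-3 / 0.0250 = 0.167 mol/L
Dilution factor = 100.0 / 4.97 = 20.12
[HNO3]_stock = 0.167 × 20.12 = 3.36 mol/L

3.36 mol/L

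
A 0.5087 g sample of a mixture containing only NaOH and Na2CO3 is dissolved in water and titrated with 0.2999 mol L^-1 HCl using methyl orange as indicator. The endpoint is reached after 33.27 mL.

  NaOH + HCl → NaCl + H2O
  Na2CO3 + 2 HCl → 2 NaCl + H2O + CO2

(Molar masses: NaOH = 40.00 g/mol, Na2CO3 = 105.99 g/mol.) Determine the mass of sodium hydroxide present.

n(HCl) = 0.03327 × 0.2999 = 9.978 × 10^-3 mol
Let x = n(NaOH), y = n(Na2CO3).
Titrant: 1x + 2y = 9.978 × 10^-3;  mass: 40.00x + 105.99y = 0.5087
Solving, x = 1.544 × 10^-3 mol, y = 4.217 × 10^-3 mol
mass of NaOH = 1.544 × 10^-3 × 40.00 = 0.06177 g

0.06177 g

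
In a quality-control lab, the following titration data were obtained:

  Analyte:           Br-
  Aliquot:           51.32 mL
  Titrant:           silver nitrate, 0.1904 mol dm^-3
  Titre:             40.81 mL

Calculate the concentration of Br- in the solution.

Ag^+ + Br^- → AgBr(s)
n(AgNO3) = 0.04081 L × 0.1904 mol/L = 7.770 × 10^-3 mol
n(Br-) = 7.770 × 10^-3 mol (1:1 mole ratio)
[Br-] = 7.770 × 10^-3 mol / 0.05132 L = 0.1514 mol/L

0.1514 mol/L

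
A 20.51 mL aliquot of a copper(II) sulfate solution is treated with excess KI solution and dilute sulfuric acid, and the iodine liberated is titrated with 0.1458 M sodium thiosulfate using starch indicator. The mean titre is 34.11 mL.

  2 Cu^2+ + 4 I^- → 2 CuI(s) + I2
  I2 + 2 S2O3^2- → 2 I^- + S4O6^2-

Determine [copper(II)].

n(S2O3^2-) = 0.03411 × 0.1458 = 4.973 × 10^-3 mol
n(I2) = n(S2O3^2-)/2 = 2.487 × 10^-3 mol
From the 2:1 ratio, n(Cu2+) in the aliquot = 2/1 × 2.487 × 10^-3 = 4.973 × 10^-3 mol
[Cu2+] = 4.973 × 10^-3 / 0.02051 = 0.2425 mol/L

0.2425 M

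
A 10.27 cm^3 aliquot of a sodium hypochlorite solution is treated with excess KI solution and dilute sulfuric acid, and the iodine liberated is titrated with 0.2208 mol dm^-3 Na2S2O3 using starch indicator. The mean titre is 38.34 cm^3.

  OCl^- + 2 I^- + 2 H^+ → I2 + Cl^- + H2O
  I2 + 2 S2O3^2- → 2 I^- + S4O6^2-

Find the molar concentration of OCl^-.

0.4121 mol/L

n(S2O3^2-) = 0.03834 × 0.2208 = 8.465 × 10^-3 mol
n(I2) = n(S2O3^2-)/2 = 4.233 × 10^-3 mol
n(OCl^-) in the aliquot = 4.233 × 10^-3 mol (1:1 ratio)
[OCl^-] = 4.233 × 10^-3 / 0.01027 = 0.4121 mol/L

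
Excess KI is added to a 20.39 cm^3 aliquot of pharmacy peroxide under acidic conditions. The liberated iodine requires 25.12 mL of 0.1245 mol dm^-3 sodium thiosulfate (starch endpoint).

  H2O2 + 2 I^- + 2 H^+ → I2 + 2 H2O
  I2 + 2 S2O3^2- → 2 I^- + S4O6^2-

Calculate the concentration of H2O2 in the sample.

n(S2O3^2-) = 0.02512 × 0.1245 = 3.127 × 10^-3 mol
n(I2) = n(S2O3^2-)/2 = 1.564 × 10^-3 mol
n(H2O2) in the aliquot = 1.564 × 10^-3 mol (1:1 ratio)
[H2O2] = 1.564 × 10^-3 / 0.02039 = 0.07669 mol/L

0.07669 mol/L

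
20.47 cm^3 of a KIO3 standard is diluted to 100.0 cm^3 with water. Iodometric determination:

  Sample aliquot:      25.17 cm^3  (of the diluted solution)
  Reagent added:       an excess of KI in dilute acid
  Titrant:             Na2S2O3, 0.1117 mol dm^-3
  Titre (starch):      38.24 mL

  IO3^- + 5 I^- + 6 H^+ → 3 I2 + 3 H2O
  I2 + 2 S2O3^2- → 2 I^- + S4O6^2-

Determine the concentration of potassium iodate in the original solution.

0.1382 mol/L

n(S2O3^2-) = 0.03824 × 0.1117 = 4.271 × 10^-3 mol
n(I2) = n(S2O3^2-)/2 = 2.136 × 10^-3 mol
From the 1:3 ratio, n(IO3^-) in the aliquot = 1/3 × 2.136 × 10^-3 = 7.119 × 10^-4 mol
[IO3^-]_dilute = 7.119 × 10^-4 / 0.02517 = 0.02828 mol/L
[IO3^-]_original = 0.02828 × 100.0/20.47 = 0.1382 mol/L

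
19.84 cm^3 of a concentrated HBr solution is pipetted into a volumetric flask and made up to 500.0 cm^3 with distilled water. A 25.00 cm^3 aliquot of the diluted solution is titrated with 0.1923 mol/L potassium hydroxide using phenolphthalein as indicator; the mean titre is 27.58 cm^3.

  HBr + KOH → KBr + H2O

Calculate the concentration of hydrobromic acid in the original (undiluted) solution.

n(KOH) = 0.02758 × 0.1923 = 5.304 × 10^-3 mol
n(HBr) in the aliquot = 5.304 × 10^-3 mol (1:1 ratio)
[HBr]_dilute = 5.304 × 10^-3 / 0.02500 = 0.2121 mol/L
Dilution factor = 500.0 / 19.84 = 25.20
[HBr]_stock = 0.2121 × 25.20 = 5.346 mol/L

5.346 mol/L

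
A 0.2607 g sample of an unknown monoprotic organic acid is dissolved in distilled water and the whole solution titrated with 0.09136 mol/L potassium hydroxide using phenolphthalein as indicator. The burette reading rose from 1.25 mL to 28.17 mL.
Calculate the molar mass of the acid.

106.0 g/mol

n(KOH) = 0.02692 L × 0.09136 mol/L = 2.459 × 10^-3 mol
n(HA) = 2.459 × 10^-3 mol (1:1 ratio)
M = m / n = 0.2607 g / 2.459 × 10^-3 mol = 106.0 g/mol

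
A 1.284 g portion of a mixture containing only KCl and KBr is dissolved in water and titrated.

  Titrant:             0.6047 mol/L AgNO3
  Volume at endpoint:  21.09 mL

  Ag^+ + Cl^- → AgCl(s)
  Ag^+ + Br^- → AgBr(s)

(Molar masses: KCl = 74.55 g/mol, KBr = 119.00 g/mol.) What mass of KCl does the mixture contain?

n(AgNO3) = 0.02109 × 0.6047 = 0.01275 mol
Let x = n(KCl), y = n(KBr).
Titrant: 1x + 1y = 0.01275;  mass: 74.55x + 119.00y = 1.284
Solving, x = 5.256 × 10^-3 mol, y = 7.497 × 10^-3 mol
mass of KCl = 5.256 × 10^-3 × 74.55 = 0.3918 g

0.3918 g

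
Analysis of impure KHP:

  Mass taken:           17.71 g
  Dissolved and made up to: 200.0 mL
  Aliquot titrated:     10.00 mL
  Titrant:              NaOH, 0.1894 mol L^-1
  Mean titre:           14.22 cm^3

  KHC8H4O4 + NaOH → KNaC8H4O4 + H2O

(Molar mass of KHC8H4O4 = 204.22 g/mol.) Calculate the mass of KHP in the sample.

11.00 g

n(NaOH) per titration = 0.01422 × 0.1894 = 2.693 × 10^-3 mol
n(KHC8H4O4) in each aliquot = 2.693 × 10^-3 mol (1:1 ratio)
n(KHC8H4O4) in the whole flask = 2.693 × 10^-3 × 200.0/10.00 = 0.05387 mol
mass of KHC8H4O4 = 0.05387 × 204.22 = 11.00 g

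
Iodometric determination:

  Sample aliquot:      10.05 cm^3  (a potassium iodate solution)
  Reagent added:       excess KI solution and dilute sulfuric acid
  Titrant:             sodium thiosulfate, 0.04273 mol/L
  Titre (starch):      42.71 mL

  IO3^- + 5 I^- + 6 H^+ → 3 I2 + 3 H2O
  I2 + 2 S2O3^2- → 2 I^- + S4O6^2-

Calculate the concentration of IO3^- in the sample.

0.03027 mol/L

n(S2O3^2-) = 0.04271 × 0.04273 = 1.825 × 10^-3 mol
n(I2) = n(S2O3^2-)/2 = 9.125 × 10^-4 mol
From the 1:3 ratio, n(IO3^-) in the aliquot = 1/3 × 9.125 × 10^-4 = 3.042 × 10^-4 mol
[IO3^-] = 3.042 × 10^-4 / 0.01005 = 0.03027 mol/L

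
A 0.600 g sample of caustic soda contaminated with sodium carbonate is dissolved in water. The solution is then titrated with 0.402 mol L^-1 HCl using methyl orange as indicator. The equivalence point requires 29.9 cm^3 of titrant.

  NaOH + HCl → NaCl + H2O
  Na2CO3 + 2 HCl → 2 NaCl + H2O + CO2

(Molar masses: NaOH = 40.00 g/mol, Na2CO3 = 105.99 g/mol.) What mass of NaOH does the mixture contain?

0.114 g

n(HCl) = 0.0299 × 0.402 = 0.0120 mol
Let x = n(NaOH), y = n(Na2CO3).
Titrant: 1x + 2y = 0.0120;  mass: 40.00x + 105.99y = 0.600
Solving, x = 2.85 × 10^-3 mol, y = 4.59 × 10^-3 mol
mass of NaOH = 2.85 × 10^-3 × 40.00 = 0.114 g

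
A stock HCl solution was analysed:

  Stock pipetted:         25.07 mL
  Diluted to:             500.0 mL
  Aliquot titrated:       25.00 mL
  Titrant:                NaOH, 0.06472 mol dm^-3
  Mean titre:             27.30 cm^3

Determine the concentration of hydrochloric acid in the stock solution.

HCl + NaOH → NaCl + H2O
n(NaOH) = 0.02730 × 0.06472 = 1.767 × 10^-3 mol
n(HCl) in the aliquot = 1.767 × 10^-3 mol (1:1 ratio)
[HCl]_dilute = 1.767 × 10^-3 / 0.02500 = 0.07067 mol/L
Dilution factor = 500.0 / 25.07 = 19.94
[HCl]_stock = 0.07067 × 19.94 = 1.410 mol/L

1.410 mol/L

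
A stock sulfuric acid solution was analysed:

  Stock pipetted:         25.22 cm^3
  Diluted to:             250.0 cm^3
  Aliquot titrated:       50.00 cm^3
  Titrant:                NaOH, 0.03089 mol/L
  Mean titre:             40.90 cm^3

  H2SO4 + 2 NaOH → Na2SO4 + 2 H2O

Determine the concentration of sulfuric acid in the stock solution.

n(NaOH) = 0.04090 × 0.03089 = 1.263 × 10^-3 mol
From the 1:2 ratio, n(H2SO4) in the aliquot = 1/2 × 1.263 × 10^-3 = 6.317 × 10^-4 mol
[H2SO4]_dilute = 6.317 × 10^-4 / 0.05000 = 0.01263 mol/L
Dilution factor = 250.0 / 25.22 = 9.913
[H2SO4]_stock = 0.01263 × 9.913 = 0.1252 mol/L

0.1252 mol/L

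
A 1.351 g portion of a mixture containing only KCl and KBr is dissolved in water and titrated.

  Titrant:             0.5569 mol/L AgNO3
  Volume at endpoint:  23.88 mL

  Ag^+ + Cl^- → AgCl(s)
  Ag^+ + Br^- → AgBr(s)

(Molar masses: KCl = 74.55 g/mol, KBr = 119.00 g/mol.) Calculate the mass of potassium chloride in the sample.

0.3884 g

n(AgNO3) = 0.02388 × 0.5569 = 0.01330 mol
Let x = n(KCl), y = n(KBr).
Titrant: 1x + 1y = 0.01330;  mass: 74.55x + 119.00y = 1.351
Solving, x = 5.209 × 10^-3 mol, y = 8.089 × 10^-3 mol
mass of KCl = 5.209 × 10^-3 × 74.55 = 0.3884 g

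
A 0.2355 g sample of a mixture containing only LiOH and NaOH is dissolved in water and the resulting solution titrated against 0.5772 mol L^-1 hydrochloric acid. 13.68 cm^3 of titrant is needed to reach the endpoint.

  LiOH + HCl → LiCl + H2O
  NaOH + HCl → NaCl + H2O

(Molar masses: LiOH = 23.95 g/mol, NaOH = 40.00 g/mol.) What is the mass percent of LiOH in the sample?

n(HCl) = 0.01368 × 0.5772 = 7.896 × 10^-3 mol
Let x = n(LiOH), y = n(NaOH).
Titrant: 1x + 1y = 7.896 × 10^-3;  mass: 23.95x + 40.00y = 0.2355
Solving, x = 5.006 × 10^-3 mol, y = 2.890 × 10^-3 mol
mass of LiOH = 5.006 × 10^-3 × 23.95 = 0.1199 g
% LiOH = 0.1199 / 0.2355 × 100 = 50.91 %

50.91 %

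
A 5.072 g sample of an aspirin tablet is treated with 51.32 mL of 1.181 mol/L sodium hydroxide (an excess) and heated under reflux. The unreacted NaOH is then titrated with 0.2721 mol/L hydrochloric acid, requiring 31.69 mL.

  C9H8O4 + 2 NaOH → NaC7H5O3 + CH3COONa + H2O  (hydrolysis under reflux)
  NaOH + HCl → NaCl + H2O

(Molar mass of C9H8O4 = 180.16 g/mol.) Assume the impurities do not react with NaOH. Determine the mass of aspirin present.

n(NaOH) added = 0.05132 × 1.181 = 0.06061 mol
n(HCl) used in back-titration = 0.03169 × 0.2721 = 8.623 × 10^-3 mol
n(NaOH) left over = 8.623 × 10^-3 mol (1:1 ratio)
n(NaOH) consumed by analyte = 0.06061 − 8.623 × 10^-3 = 0.05199 mol
From the 1:2 ratio, n(C9H8O4) = 1/2 × 0.05199 = 0.02599 mol
mass of C9H8O4 = 0.02599 × 180.16 = 4.683 g

4.683 g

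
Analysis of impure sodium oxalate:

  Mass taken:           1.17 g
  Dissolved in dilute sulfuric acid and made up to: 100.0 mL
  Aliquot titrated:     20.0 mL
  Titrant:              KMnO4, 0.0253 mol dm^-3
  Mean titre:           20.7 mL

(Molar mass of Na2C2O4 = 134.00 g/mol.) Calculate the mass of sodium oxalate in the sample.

2 MnO4^- + 5 C2O4^2- + 16 H^+ → 2 Mn^2+ + 10 CO2 + 8 H2O
n(KMnO4) per titration = 0.0207 × 0.0253 = 5.24 × 10^-4 mol
From the 5:2 ratio, n(Na2C2O4) in each aliquot = 5/2 × 5.24 × 10^-4 = 1.31 × 10^-3 mol
n(Na2C2O4) in the whole flask = 1.31 × 10^-3 × 100.0/20.0 = 6.55 × 10^-3 mol
mass of Na2C2O4 = 6.55 × 10^-3 × 134.00 = 0.877 g

0.877 g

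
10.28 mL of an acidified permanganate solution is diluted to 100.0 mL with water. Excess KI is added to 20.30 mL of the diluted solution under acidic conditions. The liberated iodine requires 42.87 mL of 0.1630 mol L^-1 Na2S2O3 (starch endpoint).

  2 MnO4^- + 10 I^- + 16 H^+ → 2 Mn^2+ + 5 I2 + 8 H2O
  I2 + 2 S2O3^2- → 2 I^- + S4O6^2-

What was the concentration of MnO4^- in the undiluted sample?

n(S2O3^2-) = 0.04287 × 0.1630 = 6.988 × 10^-3 mol
n(I2) = n(S2O3^2-)/2 = 3.494 × 10^-3 mol
From the 2:5 ratio, n(MnO4^-) in the aliquot = 2/5 × 3.494 × 10^-3 = 1.398 × 10^-3 mol
[MnO4^-]_dilute = 1.398 × 10^-3 / 0.02030 = 0.06885 mol/L
[MnO4^-]_original = 0.06885 × 100.0/10.28 = 0.6697 mol/L

0.6697 mol/L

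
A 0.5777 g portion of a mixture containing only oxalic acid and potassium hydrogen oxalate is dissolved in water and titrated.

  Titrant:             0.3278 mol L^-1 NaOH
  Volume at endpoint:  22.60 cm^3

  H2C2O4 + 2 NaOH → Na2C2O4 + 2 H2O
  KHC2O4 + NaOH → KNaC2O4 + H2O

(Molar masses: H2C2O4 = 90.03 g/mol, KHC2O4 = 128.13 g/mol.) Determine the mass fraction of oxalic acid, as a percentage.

34.83 %

n(NaOH) = 0.02260 × 0.3278 = 7.408 × 10^-3 mol
Let x = n(H2C2O4), y = n(KHC2O4).
Titrant: 2x + 1y = 7.408 × 10^-3;  mass: 90.03x + 128.13y = 0.5777
Solving, x = 2.235 × 10^-3 mol, y = 2.938 × 10^-3 mol
mass of H2C2O4 = 2.235 × 10^-3 × 90.03 = 0.2012 g
% H2C2O4 = 0.2012 / 0.5777 × 100 = 34.83 %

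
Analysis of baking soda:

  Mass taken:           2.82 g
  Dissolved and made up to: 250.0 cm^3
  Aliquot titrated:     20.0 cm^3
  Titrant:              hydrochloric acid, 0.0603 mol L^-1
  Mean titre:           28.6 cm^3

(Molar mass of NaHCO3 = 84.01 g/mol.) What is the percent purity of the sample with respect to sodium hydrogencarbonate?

NaHCO3 + HCl → NaCl + H2O + CO2
n(HCl) per titration = 0.0286 × 0.0603 = 1.72 × 10^-3 mol
n(NaHCO3) in each aliquot = 1.72 × 10^-3 mol (1:1 ratio)
n(NaHCO3) in the whole flask = 1.72 × 10^-3 × 250.0/20.0 = 0.0216 mol
mass of NaHCO3 = 0.0216 × 84.01 = 1.81 g
% NaHCO3 = 1.81 / 2.82 × 100 = 64.2 %

64.2 %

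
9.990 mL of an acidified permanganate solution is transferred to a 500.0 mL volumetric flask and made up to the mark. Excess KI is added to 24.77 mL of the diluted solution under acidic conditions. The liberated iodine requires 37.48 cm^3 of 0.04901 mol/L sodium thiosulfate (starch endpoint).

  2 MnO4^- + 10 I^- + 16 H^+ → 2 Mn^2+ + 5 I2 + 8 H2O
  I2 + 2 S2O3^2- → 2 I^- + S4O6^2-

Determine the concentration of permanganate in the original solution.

0.7423 mol/L

n(S2O3^2-) = 0.03748 × 0.04901 = 1.837 × 10^-3 mol
n(I2) = n(S2O3^2-)/2 = 9.184 × 10^-4 mol
From the 2:5 ratio, n(MnO4^-) in the aliquot = 2/5 × 9.184 × 10^-4 = 3.674 × 10^-4 mol
[MnO4^-]_dilute = 3.674 × 10^-4 / 0.02477 = 0.01483 mol/L
[MnO4^-]_original = 0.01483 × 500.0/9.990 = 0.7423 mol/L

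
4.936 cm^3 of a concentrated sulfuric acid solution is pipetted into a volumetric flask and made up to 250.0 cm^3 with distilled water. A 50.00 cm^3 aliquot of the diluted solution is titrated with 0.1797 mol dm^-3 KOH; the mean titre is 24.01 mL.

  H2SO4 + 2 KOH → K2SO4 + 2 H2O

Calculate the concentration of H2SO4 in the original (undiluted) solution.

n(KOH) = 0.02401 × 0.1797 = 4.315 × 10^-3 mol
From the 1:2 ratio, n(H2SO4) in the aliquot = 1/2 × 4.315 × 10^-3 = 2.157 × 10^-3 mol
[H2SO4]_dilute = 2.157 × 10^-3 / 0.05000 = 0.04315 mol/L
Dilution factor = 250.0 / 4.936 = 50.65
[H2SO4]_stock = 0.04315 × 50.65 = 2.185 mol/L

2.185 mol/L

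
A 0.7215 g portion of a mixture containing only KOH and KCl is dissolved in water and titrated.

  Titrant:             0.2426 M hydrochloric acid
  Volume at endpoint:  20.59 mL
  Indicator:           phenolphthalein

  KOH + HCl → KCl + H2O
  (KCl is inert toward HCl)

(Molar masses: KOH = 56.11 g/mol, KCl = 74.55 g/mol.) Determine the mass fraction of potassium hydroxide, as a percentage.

n(HCl) = 0.02059 × 0.2426 = 4.995 × 10^-3 mol
Let x = n(KOH), y = n(KCl).
Titrant: 1x = 4.995 × 10^-3;  mass: 56.11x + 74.55y = 0.7215
Solving, x = 4.995 × 10^-3 mol, y = 5.918 × 10^-3 mol
mass of KOH = 4.995 × 10^-3 × 56.11 = 0.2803 g
% KOH = 0.2803 / 0.7215 × 100 = 38.85 %

38.85 %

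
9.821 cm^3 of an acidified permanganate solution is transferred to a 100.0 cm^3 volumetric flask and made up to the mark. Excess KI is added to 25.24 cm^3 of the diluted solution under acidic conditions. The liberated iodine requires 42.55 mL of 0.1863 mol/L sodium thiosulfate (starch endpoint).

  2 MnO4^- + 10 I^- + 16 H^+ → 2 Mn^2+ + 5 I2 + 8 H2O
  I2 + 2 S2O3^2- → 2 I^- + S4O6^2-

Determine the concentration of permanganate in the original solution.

n(S2O3^2-) = 0.04255 × 0.1863 = 7.927 × 10^-3 mol
n(I2) = n(S2O3^2-)/2 = 3.964 × 10^-3 mol
From the 2:5 ratio, n(MnO4^-) in the aliquot = 2/5 × 3.964 × 10^-3 = 1.585 × 10^-3 mol
[MnO4^-]_dilute = 1.585 × 10^-3 / 0.02524 = 0.06281 mol/L
[MnO4^-]_original = 0.06281 × 100.0/9.821 = 0.6396 mol/L

0.6396 mol/L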